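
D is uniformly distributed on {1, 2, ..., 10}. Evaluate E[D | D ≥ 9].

19/2

Given D ≥ 9, D is equally likely to be any of {9, 10}.
E[D | D ≥ 9] = (9 + 10) / 2 = 19/2.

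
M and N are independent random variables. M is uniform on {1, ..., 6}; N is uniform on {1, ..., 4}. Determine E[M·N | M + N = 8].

43/3

Outcomes with M + N = 8: (4,4), (5,3), (6,2), each with probability 1/24.
E[M·N | M + N = 8] = (16 + 15 + 12) / 3 = 43/3.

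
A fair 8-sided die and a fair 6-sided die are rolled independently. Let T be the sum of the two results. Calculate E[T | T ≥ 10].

34/3

P(T ≥ 10) = 5/16.
Σ over the event: 10·5/48 + 11·1/12 + 12·1/16 + 13·1/24 + 14·1/48 = 85/24.
E[T | T ≥ 10] = (85/24) / (5/16) = 34/3.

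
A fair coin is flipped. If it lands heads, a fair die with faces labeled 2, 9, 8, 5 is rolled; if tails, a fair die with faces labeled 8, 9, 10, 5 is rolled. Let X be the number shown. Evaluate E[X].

E[X | heads] = (2+9+8+5)/4 = 6.
E[X | tails] = (8+9+10+5)/4 = 8.
By the law of total expectation,
E[X] = (1/2)·(6) + (1/2)·(8) = 7.

7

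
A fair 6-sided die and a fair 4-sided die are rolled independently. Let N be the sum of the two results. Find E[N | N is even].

6

P(N is even) = 1/2.
Σ over the event: 2·1/24 + 4·1/8 + 6·1/6 + 8·1/8 + 10·1/24 = 3.
E[N | N is even] = (3) / (1/2) = 6.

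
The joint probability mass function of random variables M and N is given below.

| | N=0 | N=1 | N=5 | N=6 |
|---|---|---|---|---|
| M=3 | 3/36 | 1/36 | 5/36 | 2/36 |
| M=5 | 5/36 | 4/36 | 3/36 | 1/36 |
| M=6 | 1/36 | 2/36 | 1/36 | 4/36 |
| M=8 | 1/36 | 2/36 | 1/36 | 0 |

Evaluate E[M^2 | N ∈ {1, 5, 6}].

358/13

P(N ∈ {1, 5, 6}) = 13/18.
Summing M^2·P(M=x,N=y) over the conditioning event gives 179/9.
E[M^2 | N ∈ {1, 5, 6}] = (179/9) / (13/18) = 358/13.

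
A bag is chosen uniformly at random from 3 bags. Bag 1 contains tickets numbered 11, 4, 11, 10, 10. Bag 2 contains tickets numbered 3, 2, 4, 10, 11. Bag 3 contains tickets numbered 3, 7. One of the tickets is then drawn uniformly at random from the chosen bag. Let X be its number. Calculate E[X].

E[X | bag 1] = (11+4+11+10+10)/5 = 46/5.
E[X | bag 2] = (3+2+4+10+11)/5 = 6.
E[X | bag 3] = (3+7)/2 = 5.
By the law of total expectation,
E[X] = (1/3)·(46/5) + (1/3)·(6) + (1/3)·(5) = 101/15.

101/15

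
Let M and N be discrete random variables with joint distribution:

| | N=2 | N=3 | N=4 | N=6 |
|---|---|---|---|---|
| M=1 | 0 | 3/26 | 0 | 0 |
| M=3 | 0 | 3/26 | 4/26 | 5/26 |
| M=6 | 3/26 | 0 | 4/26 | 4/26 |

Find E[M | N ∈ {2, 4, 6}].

93/20

P(N ∈ {2, 4, 6}) = 10/13.
Σ M·P over the event = 3·(4/26) + 3·(5/26) + 6·(3/26) + 6·(4/26) + 6·(4/26) = 93/26.
E[M | N ∈ {2, 4, 6}] = (93/26) / (10/13) = 93/20.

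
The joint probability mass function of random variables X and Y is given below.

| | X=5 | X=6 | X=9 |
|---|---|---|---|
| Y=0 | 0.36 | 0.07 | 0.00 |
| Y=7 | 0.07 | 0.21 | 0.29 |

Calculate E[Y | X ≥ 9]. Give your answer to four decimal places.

7.0000

P(X ≥ 9) = 0.29.
Σ Y·P over the event = 7·(0.29) = 2.03.
E[Y | X ≥ 9] = (2.03) / (0.29) = 7.0000.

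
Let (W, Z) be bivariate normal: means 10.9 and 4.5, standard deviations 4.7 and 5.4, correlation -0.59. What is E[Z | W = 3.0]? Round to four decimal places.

For a bivariate normal, E[Z | W=x] = μ_Z + ρ·(σ_Z/σ_W)·(x − μ_W).
E[Z | W=3.0] = 4.5 + (-0.59)·(5.4/4.7)·(3.0 − (10.9)) = 4.5 + (-0.67787)·(-7.9) = 9.8552.

9.8552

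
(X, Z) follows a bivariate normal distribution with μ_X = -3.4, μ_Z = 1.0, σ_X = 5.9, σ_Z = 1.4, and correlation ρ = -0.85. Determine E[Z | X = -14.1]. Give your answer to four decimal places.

For a bivariate normal, E[Z | X=x] = μ_Z + ρ·(σ_Z/σ_X)·(x − μ_X).
E[Z | X=-14.1] = 1.0 + (-0.85)·(1.4/5.9)·(-14.1 − (-3.4)) = 1.0 + (-0.20169)·(-10.7) = 3.1581.

3.1581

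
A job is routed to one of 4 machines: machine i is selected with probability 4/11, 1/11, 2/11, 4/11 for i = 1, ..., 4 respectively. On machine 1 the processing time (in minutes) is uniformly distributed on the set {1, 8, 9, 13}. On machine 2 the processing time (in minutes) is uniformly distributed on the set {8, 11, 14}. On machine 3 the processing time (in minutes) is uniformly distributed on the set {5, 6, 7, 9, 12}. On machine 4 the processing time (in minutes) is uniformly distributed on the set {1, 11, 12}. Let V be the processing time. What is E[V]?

E[V | machine 1] = (1+8+9+13)/4 = 31/4.
E[V | machine 2] = (8+11+14)/3 = 11.
E[V | machine 3] = (5+6+7+9+12)/5 = 39/5.
E[V | machine 4] = (1+11+12)/3 = 8.
E[V] = (4/11)·(31/4) + (1/11)·(11) + (2/11)·(39/5) + (4/11)·(8) = 448/55.

448/55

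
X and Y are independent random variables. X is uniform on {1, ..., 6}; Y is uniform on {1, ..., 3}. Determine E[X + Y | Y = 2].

Outcomes with Y = 2: (1,2), (2,2), (3,2), (4,2), (5,2), (6,2), each with probability 1/18.
E[X + Y | Y = 2] = (3 + 4 + 5 + 6 + 7 + 8) / 6 = 11/2.

11/2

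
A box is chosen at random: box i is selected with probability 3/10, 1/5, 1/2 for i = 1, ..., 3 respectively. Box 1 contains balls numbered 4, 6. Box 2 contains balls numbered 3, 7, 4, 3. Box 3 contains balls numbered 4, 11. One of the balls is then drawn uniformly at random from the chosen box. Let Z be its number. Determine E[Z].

61/10

E[Z | box 1] = (4+6)/2 = 5.
E[Z | box 2] = (3+7+4+3)/4 = 17/4.
E[Z | box 3] = (4+11)/2 = 15/2.
E[Z] = (3/10)·(5) + (1/5)·(17/4) + (1/2)·(15/2) = 61/10.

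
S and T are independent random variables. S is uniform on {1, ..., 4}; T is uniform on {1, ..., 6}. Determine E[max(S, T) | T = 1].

P(T = 1) = 1/6.
Summing max(S,T)·P(x,y) over outcomes with T = 1 gives 5/12.
E[max(S, T) | T = 1] = (5/12) / (1/6) = 5/2.

5/2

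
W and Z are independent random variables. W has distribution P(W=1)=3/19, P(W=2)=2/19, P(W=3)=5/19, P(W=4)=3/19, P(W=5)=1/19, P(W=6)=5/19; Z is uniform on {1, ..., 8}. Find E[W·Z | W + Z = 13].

125/3

P(W + Z = 13) = 3/76.
Summing WZ·P(x,y) over outcomes with W + Z = 13 gives 125/76.
E[W·Z | W + Z = 13] = (125/76) / (3/76) = 125/3.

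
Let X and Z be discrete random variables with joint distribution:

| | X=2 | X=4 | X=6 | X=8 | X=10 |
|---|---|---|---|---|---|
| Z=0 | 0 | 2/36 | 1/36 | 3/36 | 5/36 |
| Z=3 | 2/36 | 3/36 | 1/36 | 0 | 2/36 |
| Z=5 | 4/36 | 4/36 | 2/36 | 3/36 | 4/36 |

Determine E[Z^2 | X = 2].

P(X = 2) = 1/6.
Summing Z^2·P(X=x,Z=y) over the conditioning event gives 59/18.
E[Z^2 | X = 2] = (59/18) / (1/6) = 59/3.

59/3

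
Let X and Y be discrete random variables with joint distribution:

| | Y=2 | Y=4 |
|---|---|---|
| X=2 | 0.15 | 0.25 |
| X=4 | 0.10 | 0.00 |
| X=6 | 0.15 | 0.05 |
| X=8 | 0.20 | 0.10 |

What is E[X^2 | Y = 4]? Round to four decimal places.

23.0000

P(Y = 4) = 0.40.
Σ X^2·P over the event = 4·(0.25) + 36·(0.05) + 64·(0.10) = 9.20.
E[X^2 | Y = 4] = (9.20) / (0.40) = 23.0000.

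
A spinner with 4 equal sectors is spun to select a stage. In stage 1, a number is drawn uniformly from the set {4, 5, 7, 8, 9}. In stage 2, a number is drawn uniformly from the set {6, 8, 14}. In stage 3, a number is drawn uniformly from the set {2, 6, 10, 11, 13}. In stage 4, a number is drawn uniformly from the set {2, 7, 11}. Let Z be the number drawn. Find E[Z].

31/4

E[Z | stage 1] = (4+5+7+8+9)/5 = 33/5.
E[Z | stage 2] = (6+8+14)/3 = 28/3.
E[Z | stage 3] = (2+6+10+11+13)/5 = 42/5.
E[Z | stage 4] = (2+7+11)/3 = 20/3.
By the law of total expectation,
E[Z] = (1/4)·(33/5) + (1/4)·(28/3) + (1/4)·(42/5) + (1/4)·(20/3) = 31/4.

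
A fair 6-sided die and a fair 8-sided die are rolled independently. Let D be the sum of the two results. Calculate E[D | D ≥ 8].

P(D ≥ 8) = 9/16.
Σ over the event: 8·1/8 + 9·1/8 + 10·5/48 + 11·1/12 + 12·1/16 + 13·1/24 + 14·1/48 = 17/3.
E[D | D ≥ 8] = (17/3) / (9/16) = 272/27.

272/27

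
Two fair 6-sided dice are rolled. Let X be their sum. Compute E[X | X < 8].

P(X < 8) = 7/12.
Σ over the event: 2·1/36 + 3·1/18 + 4·1/12 + 5·1/9 + 6·5/36 + 7·1/6 = 28/9.
E[X | X < 8] = (28/9) / (7/12) = 16/3.

16/3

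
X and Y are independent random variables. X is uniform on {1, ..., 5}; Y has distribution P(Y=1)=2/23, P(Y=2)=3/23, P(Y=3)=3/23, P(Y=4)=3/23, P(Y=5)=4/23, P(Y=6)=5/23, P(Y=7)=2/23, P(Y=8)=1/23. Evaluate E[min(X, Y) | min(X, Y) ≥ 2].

22/7

P(min(X, Y) ≥ 2) = 84/115.
Summing min(X,Y)·P(x,y) over outcomes with min(X, Y) ≥ 2 gives 264/115.
E[min(X, Y) | min(X, Y) ≥ 2] = (264/115) / (84/115) = 22/7.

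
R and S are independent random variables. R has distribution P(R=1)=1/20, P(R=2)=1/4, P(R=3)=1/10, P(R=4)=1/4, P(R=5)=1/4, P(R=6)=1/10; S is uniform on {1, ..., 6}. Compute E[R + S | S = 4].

P(S = 4) = 1/6.
Summing (R+S)·P(x,y) over outcomes with S = 4 gives 77/60.
E[R + S | S = 4] = (77/60) / (1/6) = 77/10.

77/10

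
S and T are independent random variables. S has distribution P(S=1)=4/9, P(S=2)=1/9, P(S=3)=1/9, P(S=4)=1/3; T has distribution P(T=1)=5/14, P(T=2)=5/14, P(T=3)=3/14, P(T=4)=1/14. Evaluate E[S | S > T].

98/27

P(S > T) = 3/7.
Summing S·P(x,y) over outcomes with S > T gives 14/9.
E[S | S > T] = (14/9) / (3/7) = 98/27.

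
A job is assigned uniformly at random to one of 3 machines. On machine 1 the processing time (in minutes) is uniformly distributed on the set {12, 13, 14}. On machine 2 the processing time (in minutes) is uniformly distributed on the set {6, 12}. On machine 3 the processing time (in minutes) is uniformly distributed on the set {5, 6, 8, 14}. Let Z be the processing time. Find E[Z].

E[Z | machine 1] = (12+13+14)/3 = 13.
E[Z | machine 2] = (6+12)/2 = 9.
E[Z | machine 3] = (5+6+8+14)/4 = 33/4.
E[Z] = (1/3)·(13) + (1/3)·(9) + (1/3)·(33/4) = 121/12.

121/12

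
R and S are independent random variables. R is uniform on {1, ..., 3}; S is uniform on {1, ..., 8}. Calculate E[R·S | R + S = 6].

Outcomes with R + S = 6: (1,5), (2,4), (3,3), each with probability 1/24.
E[R·S | R + S = 6] = (5 + 8 + 9) / 3 = 22/3.

22/3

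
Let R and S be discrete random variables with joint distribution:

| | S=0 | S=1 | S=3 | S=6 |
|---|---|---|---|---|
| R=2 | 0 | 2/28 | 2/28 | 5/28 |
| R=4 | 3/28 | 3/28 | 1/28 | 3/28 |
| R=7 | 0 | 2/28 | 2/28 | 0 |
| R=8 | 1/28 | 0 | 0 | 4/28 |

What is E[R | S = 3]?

22/5

P(S = 3) = 5/28.
Σ R·P over the event = 2·(2/28) + 4·(1/28) + 7·(2/28) = 11/14.
E[R | S = 3] = (11/14) / (5/28) = 22/5.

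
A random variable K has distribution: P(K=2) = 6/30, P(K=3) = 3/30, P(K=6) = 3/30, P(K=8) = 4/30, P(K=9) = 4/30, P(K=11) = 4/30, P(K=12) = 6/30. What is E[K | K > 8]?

76/7

P(K > 8) = 7/15.
Σ over the event: 9·2/15 + 11·2/15 + 12·1/5 = 76/15.
E[K | K > 8] = (76/15) / (7/15) = 76/7.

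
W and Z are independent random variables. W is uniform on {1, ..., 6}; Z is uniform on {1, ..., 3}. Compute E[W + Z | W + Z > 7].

Outcomes with W + Z > 7: (5,3), (6,2), (6,3), each with probability 1/18.
E[W + Z | W + Z > 7] = (8 + 8 + 9) / 3 = 25/3.

25/3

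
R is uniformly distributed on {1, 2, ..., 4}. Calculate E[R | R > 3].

Given R > 3, R is equally likely to be any of {4}.
E[R | R > 3] = (4) / 1 = 4.

4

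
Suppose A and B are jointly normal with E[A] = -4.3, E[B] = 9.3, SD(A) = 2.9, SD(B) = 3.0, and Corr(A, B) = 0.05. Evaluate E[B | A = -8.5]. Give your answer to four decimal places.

The regression of B on A has slope ρ·σ_B/σ_A and passes through (μ_A, μ_B).
E[B | A=-8.5] = 9.3 + (0.05)·(3.0/2.9)·(-8.5 − (-4.3)) = 9.3 + (0.051724)·(-4.2) = 9.0828.

9.0828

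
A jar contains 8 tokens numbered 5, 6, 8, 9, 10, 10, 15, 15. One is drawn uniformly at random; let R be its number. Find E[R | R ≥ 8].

P(R ≥ 8) = 3/4.
Σ over the event: 8·1/8 + 9·1/8 + 10·1/4 + 15·1/4 = 67/8.
E[R | R ≥ 8] = (67/8) / (3/4) = 67/6.

67/6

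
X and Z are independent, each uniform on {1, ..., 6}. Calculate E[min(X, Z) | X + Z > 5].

3

P(X + Z > 5) = 13/18.
Summing min(X,Z)·P(x,y) over outcomes with X + Z > 5 gives 13/6.
E[min(X, Z) | X + Z > 5] = (13/6) / (13/18) = 3.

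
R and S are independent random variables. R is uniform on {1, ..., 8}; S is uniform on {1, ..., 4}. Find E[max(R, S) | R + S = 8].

P(R + S = 8) = 1/8.
Summing max(R,S)·P(x,y) over outcomes with R + S = 8 gives 11/16.
E[max(R, S) | R + S = 8] = (11/16) / (1/8) = 11/2.

11/2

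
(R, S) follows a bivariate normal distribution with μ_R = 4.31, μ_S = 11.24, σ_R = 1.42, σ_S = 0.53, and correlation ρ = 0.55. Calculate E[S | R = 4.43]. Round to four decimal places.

The regression of S on R has slope ρ·σ_S/σ_R and passes through (μ_R, μ_S).
E[S | R=4.43] = 11.24 + (0.55)·(0.53/1.42)·(4.43 − (4.31)) = 11.24 + (0.20528)·(0.12) = 11.2646.

11.2646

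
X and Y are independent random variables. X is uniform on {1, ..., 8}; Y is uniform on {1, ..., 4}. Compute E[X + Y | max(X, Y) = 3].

P(max(X, Y) = 3) = 5/32.
Summing (X+Y)·P(x,y) over outcomes with max(X, Y) = 3 gives 3/4.
E[X + Y | max(X, Y) = 3] = (3/4) / (5/32) = 24/5.

24/5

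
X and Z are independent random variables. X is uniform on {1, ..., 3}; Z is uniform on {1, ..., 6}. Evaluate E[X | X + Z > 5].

20/9

Outcomes with X + Z > 5: (1,5), (1,6), (2,4), (2,5), (2,6), (3,3), (3,4), (3,5), (3,6), each with probability 1/18.
E[X | X + Z > 5] = (1 + 1 + 2 + 2 + 2 + 3 + 3 + 3 + 3) / 9 = 20/9.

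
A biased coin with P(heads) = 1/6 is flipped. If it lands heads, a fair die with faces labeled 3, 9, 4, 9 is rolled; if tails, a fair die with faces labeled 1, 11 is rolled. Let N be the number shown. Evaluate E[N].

145/24

E[N | heads] = (3+9+4+9)/4 = 25/4.
E[N | tails] = (1+11)/2 = 6.
E[N] = (1/6)·(25/4) + (5/6)·(6) = 145/24.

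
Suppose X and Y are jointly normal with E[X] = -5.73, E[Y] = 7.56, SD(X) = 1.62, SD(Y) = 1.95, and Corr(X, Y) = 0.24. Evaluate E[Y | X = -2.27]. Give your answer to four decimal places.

The regression of Y on X has slope ρ·σ_Y/σ_X and passes through (μ_X, μ_Y).
E[Y | X=-2.27] = 7.56 + (0.24)·(1.95/1.62)·(-2.27 − (-5.73)) = 7.56 + (0.28889)·(3.46) = 8.5596.

8.5596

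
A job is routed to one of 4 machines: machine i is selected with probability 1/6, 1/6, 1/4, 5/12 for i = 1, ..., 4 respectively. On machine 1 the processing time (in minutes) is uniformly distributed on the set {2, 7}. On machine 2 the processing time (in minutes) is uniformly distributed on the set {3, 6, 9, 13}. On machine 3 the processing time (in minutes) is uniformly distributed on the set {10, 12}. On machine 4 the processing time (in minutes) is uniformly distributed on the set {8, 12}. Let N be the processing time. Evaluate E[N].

215/24

E[N | machine 1] = (2+7)/2 = 9/2.
E[N | machine 2] = (3+6+9+13)/4 = 31/4.
E[N | machine 3] = (10+12)/2 = 11.
E[N | machine 4] = (8+12)/2 = 10.
By the law of total expectation,
E[N] = (1/6)·(9/2) + (1/6)·(31/4) + (1/4)·(11) + (5/12)·(10) = 215/24.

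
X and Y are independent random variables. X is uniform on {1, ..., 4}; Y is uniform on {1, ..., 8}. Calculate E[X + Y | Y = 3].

Outcomes with Y = 3: (1,3), (2,3), (3,3), (4,3), each with probability 1/32.
E[X + Y | Y = 3] = (4 + 5 + 6 + 7) / 4 = 11/2.

11/2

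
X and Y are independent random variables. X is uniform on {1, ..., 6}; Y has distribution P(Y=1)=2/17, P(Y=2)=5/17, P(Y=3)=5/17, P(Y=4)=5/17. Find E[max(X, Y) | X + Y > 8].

17/3

P(X + Y > 8) = 5/34.
Summing max(X,Y)·P(x,y) over outcomes with X + Y > 8 gives 5/6.
E[max(X, Y) | X + Y > 8] = (5/6) / (5/34) = 17/3.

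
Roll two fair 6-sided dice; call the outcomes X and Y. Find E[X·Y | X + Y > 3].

P(X + Y > 3) = 11/12.
Summing XY·P(x,y) over outcomes with X + Y > 3 gives 109/9.
E[X·Y | X + Y > 3] = (109/9) / (11/12) = 436/33.

436/33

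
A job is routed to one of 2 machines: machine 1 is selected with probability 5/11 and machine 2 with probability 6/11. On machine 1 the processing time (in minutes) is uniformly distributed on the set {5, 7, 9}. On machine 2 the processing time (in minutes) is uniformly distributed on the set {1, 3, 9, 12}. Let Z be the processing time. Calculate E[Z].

145/22

E[Z | machine 1] = (5+7+9)/3 = 7.
E[Z | machine 2] = (1+3+9+12)/4 = 25/4.
By the law of total expectation,
E[Z] = (5/11)·(7) + (6/11)·(25/4) = 145/22.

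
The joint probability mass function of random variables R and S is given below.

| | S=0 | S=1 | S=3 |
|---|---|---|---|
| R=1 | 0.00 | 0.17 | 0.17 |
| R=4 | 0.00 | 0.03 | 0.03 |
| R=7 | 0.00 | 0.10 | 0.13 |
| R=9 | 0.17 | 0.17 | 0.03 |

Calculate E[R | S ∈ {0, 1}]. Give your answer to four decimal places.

6.3281

P(S ∈ {0, 1}) = 0.64.
Σ R·P over the event = 1·(0.17) + 4·(0.03) + 7·(0.10) + 9·(0.17) + 9·(0.17) = 4.05.
E[R | S ∈ {0, 1}] = (4.05) / (0.64) = 6.3281.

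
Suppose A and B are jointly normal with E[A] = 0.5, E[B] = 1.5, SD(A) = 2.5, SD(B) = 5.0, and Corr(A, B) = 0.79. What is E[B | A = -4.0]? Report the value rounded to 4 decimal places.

-5.6100

For a bivariate normal, E[B | A=x] = μ_B + ρ·(σ_B/σ_A)·(x − μ_A).
E[B | A=-4.0] = 1.5 + (0.79)·(5.0/2.5)·(-4.0 − (0.5)) = 1.5 + (1.58)·(-4.5) = -5.6100.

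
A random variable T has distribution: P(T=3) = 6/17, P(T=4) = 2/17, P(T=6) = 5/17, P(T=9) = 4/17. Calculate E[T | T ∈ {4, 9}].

22/3

P(T ∈ {4, 9}) = 6/17.
Σ over the event: 4·2/17 + 9·4/17 = 44/17.
E[T | T ∈ {4, 9}] = (44/17) / (6/17) = 22/3.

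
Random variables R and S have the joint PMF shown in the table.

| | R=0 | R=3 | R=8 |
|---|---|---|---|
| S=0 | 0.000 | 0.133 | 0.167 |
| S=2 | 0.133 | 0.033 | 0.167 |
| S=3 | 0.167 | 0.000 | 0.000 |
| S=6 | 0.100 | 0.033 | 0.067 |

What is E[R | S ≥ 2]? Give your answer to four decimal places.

2.9571

P(S ≥ 2) = 0.700.
Σ R·P over the event = 0·(0.133) + 0·(0.167) + 0·(0.100) + 3·(0.033) + 3·(0.033) + 8·(0.167) + 8·(0.067) = 2.070.
E[R | S ≥ 2] = (2.070) / (0.700) = 2.9571.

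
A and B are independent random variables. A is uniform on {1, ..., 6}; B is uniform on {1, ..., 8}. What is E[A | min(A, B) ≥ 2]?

P(min(A, B) ≥ 2) = 35/48.
Summing A·P(x,y) over outcomes with min(A, B) ≥ 2 gives 35/12.
E[A | min(A, B) ≥ 2] = (35/12) / (35/48) = 4.

4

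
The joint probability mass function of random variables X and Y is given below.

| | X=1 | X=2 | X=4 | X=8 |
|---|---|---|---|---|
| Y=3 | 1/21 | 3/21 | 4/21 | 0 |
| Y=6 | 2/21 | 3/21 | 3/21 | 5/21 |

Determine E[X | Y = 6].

60/13

P(Y = 6) = 13/21.
Σ X·P over the event = 1·(2/21) + 2·(3/21) + 4·(3/21) + 8·(5/21) = 20/7.
E[X | Y = 6] = (20/7) / (13/21) = 60/13.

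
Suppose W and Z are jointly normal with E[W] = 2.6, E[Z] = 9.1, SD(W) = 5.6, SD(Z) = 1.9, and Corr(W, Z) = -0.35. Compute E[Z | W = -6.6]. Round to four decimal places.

10.1925

The regression of Z on W has slope ρ·σ_Z/σ_W and passes through (μ_W, μ_Z).
E[Z | W=-6.6] = 9.1 + (-0.35)·(1.9/5.6)·(-6.6 − (2.6)) = 9.1 + (-0.11875)·(-9.2) = 10.1925.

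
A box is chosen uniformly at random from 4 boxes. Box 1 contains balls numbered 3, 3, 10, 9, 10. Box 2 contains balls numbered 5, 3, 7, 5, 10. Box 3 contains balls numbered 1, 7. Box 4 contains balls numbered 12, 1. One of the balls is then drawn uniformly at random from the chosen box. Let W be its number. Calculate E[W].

47/8

E[W | box 1] = (3+3+10+9+10)/5 = 7.
E[W | box 2] = (5+3+7+5+10)/5 = 6.
E[W | box 3] = (1+7)/2 = 4.
E[W | box 4] = (12+1)/2 = 13/2.
By the law of total expectation,
E[W] = (1/4)·(7) + (1/4)·(6) + (1/4)·(4) + (1/4)·(13/2) = 47/8.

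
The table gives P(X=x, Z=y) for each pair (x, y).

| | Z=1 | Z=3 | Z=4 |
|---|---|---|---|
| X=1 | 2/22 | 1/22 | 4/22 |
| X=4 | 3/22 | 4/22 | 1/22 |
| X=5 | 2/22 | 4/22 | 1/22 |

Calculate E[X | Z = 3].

37/9

P(Z = 3) = 9/22.
Σ X·P over the event = 1·(1/22) + 4·(4/22) + 5·(4/22) = 37/22.
E[X | Z = 3] = (37/22) / (9/22) = 37/9.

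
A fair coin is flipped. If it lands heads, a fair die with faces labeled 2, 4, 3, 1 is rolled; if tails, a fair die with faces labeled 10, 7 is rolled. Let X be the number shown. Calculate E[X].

11/2

E[X | heads] = (2+4+3+1)/4 = 5/2.
E[X | tails] = (10+7)/2 = 17/2.
By the law of total expectation,
E[X] = (1/2)·(5/2) + (1/2)·(17/2) = 11/2.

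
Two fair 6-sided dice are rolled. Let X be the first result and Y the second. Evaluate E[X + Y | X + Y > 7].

28/3

P(X + Y > 7) = 5/12.
Summing (X+Y)·P(x,y) over outcomes with X + Y > 7 gives 35/9.
E[X + Y | X + Y > 7] = (35/9) / (5/12) = 28/3.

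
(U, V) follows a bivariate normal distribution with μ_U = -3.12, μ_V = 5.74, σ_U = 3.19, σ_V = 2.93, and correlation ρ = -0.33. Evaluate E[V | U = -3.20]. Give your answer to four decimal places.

For a bivariate normal, E[V | U=x] = μ_V + ρ·(σ_V/σ_U)·(x − μ_U).
E[V | U=-3.20] = 5.74 + (-0.33)·(2.93/3.19)·(-3.20 − (-3.12)) = 5.74 + (-0.3031)·(-0.08) = 5.7642.

5.7642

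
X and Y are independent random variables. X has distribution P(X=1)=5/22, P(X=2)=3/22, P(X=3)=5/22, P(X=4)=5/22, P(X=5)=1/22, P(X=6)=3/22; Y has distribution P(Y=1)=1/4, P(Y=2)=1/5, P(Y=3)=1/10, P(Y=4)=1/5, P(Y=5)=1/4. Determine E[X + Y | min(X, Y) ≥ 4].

P(min(X, Y) ≥ 4) = 81/440.
Summing (X+Y)·P(x,y) over outcomes with min(X, Y) ≥ 4 gives 189/110.
E[X + Y | min(X, Y) ≥ 4] = (189/110) / (81/440) = 28/3.

28/3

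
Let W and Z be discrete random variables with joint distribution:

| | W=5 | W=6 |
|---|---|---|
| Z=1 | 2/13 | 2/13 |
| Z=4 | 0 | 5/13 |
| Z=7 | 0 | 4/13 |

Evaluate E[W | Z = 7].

6

P(Z = 7) = 4/13.
Σ W·P over the event = 6·(4/13) = 24/13.
E[W | Z = 7] = (24/13) / (4/13) = 6.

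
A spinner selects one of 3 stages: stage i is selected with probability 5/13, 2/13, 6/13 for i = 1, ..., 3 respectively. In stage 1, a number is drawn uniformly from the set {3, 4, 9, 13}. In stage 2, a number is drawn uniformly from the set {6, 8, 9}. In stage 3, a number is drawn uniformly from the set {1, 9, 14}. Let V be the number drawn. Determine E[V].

E[V | stage 1] = (3+4+9+13)/4 = 29/4.
E[V | stage 2] = (6+8+9)/3 = 23/3.
E[V | stage 3] = (1+9+14)/3 = 8.
E[V] = (5/13)·(29/4) + (2/13)·(23/3) + (6/13)·(8) = 1195/156.

1195/156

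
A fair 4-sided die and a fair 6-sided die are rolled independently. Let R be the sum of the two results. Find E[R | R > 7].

P(R > 7) = 1/4.
Σ over the event: 8·1/8 + 9·1/12 + 10·1/24 = 13/6.
E[R | R > 7] = (13/6) / (1/4) = 26/3.

26/3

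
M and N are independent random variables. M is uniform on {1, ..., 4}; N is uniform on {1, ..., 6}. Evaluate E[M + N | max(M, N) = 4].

44/7

Outcomes with max(M, N) = 4: (1,4), (2,4), (3,4), (4,1), (4,2), (4,3), (4,4), each with probability 1/24.
E[M + N | max(M, N) = 4] = (5 + 6 + 7 + 5 + 6 + 7 + 8) / 7 = 44/7.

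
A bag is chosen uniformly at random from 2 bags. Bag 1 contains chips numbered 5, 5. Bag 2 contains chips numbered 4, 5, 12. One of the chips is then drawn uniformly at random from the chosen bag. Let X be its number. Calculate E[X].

E[X | bag 1] = (5+5)/2 = 5.
E[X | bag 2] = (4+5+12)/3 = 7.
E[X] = (1/2)·(5) + (1/2)·(7) = 6.

6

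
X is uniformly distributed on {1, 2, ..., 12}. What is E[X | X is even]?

Given X is even, X is equally likely to be any of {2, 4, 6, 8, 10, 12}.
E[X | X is even] = (2 + 4 + 6 + 8 + 10 + 12) / 6 = 7.

7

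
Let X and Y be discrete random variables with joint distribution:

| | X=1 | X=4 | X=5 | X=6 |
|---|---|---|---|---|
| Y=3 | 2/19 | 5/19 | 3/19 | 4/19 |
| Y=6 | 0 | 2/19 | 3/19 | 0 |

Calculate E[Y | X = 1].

3

P(X = 1) = 2/19.
Σ Y·P over the event = 3·(2/19) = 6/19.
E[Y | X = 1] = (6/19) / (2/19) = 3.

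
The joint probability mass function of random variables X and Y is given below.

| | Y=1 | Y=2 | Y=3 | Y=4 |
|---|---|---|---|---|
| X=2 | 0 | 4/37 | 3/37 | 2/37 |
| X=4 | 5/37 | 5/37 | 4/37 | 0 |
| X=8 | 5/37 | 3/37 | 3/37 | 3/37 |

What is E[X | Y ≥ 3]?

74/15

P(Y ≥ 3) = 15/37.
Σ X·P over the event = 2·(3/37) + 2·(2/37) + 4·(4/37) + 8·(3/37) + 8·(3/37) = 2.
E[X | Y ≥ 3] = (2) / (15/37) = 74/15.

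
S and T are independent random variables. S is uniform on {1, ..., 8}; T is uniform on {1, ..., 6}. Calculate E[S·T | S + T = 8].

77/6

Outcomes with S + T = 8: (2,6), (3,5), (4,4), (5,3), (6,2), (7,1), each with probability 1/48.
E[S·T | S + T = 8] = (12 + 15 + 16 + 15 + 12 + 7) / 6 = 77/6.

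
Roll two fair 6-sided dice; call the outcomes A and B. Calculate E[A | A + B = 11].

Outcomes with A + B = 11: (5,6), (6,5), each with probability 1/36.
E[A | A + B = 11] = (5 + 6) / 2 = 11/2.

11/2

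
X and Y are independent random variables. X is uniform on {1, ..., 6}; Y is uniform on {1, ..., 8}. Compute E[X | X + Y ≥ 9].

13/3

P(X + Y ≥ 9) = 7/16.
Summing X·P(x,y) over outcomes with X + Y ≥ 9 gives 91/48.
E[X | X + Y ≥ 9] = (91/48) / (7/16) = 13/3.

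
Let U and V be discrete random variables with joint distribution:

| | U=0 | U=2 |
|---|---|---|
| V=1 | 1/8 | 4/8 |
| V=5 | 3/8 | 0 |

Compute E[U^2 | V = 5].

0

P(V = 5) = 3/8.
Σ U^2·P over the event = 0·(3/8) = 0.
E[U^2 | V = 5] = (0) / (3/8) = 0.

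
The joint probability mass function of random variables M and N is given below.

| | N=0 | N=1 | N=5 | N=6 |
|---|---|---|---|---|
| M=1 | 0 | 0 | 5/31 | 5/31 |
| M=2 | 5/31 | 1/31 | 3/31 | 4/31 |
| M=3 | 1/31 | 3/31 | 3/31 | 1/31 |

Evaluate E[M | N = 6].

8/5

P(N = 6) = 10/31.
Σ M·P over the event = 1·(5/31) + 2·(4/31) + 3·(1/31) = 16/31.
E[M | N = 6] = (16/31) / (10/31) = 8/5.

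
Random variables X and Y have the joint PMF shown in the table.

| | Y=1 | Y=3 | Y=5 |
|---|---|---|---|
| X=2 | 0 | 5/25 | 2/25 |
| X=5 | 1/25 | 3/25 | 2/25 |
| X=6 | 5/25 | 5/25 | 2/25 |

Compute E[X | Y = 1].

P(Y = 1) = 6/25.
Σ X·P over the event = 5·(1/25) + 6·(5/25) = 7/5.
E[X | Y = 1] = (7/5) / (6/25) = 35/6.

35/6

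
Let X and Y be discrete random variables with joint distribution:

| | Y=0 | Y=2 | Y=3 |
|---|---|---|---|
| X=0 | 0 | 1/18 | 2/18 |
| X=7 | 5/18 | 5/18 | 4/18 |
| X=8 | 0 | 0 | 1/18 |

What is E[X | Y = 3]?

36/7

P(Y = 3) = 7/18.
Summing X·P(X=x,Y=y) over the conditioning event gives 2.
E[X | Y = 3] = (2) / (7/18) = 36/7.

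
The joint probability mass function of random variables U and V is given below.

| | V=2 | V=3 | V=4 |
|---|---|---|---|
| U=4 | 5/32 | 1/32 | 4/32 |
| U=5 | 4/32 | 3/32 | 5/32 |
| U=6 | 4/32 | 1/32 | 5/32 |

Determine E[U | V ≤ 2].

64/13

P(V ≤ 2) = 13/32.
Σ U·P over the event = 4·(5/32) + 5·(4/32) + 6·(4/32) = 2.
E[U | V ≤ 2] = (2) / (13/32) = 64/13.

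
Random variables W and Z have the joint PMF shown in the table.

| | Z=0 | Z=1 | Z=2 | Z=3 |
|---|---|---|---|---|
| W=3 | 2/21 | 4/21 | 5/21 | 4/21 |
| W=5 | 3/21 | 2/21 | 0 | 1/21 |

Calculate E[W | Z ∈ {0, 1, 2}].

P(Z ∈ {0, 1, 2}) = 16/21.
Σ W·P over the event = 3·(2/21) + 3·(4/21) + 3·(5/21) + 5·(3/21) + 5·(2/21) = 58/21.
E[W | Z ∈ {0, 1, 2}] = (58/21) / (16/21) = 29/8.

29/8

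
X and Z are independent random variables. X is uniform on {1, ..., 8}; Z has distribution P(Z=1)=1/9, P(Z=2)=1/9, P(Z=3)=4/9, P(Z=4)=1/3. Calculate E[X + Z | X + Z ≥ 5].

P(X + Z ≥ 5) = 7/8.
Summing (X+Z)·P(x,y) over outcomes with X + Z ≥ 5 gives 127/18.
E[X + Z | X + Z ≥ 5] = (127/18) / (7/8) = 508/63.

508/63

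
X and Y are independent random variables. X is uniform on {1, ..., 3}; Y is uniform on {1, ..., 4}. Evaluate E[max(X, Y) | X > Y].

8/3

P(X > Y) = 1/4.
Summing max(X,Y)·P(x,y) over outcomes with X > Y gives 2/3.
E[max(X, Y) | X > Y] = (2/3) / (1/4) = 8/3.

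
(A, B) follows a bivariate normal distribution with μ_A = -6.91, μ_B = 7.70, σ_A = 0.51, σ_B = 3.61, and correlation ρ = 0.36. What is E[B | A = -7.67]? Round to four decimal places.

5.7633

For a bivariate normal, E[B | A=x] = μ_B + ρ·(σ_B/σ_A)·(x − μ_A).
E[B | A=-7.67] = 7.70 + (0.36)·(3.61/0.51)·(-7.67 − (-6.91)) = 7.70 + (2.54824)·(-0.76) = 5.7633.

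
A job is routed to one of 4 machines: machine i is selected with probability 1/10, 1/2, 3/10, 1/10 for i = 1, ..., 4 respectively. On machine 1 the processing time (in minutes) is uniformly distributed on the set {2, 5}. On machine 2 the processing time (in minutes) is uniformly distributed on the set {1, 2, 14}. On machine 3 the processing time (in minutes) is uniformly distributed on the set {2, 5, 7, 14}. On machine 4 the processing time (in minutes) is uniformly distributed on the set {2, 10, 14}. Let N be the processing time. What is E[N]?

123/20

E[N | machine 1] = (2+5)/2 = 7/2.
E[N | machine 2] = (1+2+14)/3 = 17/3.
E[N | machine 3] = (2+5+7+14)/4 = 7.
E[N | machine 4] = (2+10+14)/3 = 26/3.
By the law of total expectation,
E[N] = (1/10)·(7/2) + (1/2)·(17/3) + (3/10)·(7) + (1/10)·(26/3) = 123/20.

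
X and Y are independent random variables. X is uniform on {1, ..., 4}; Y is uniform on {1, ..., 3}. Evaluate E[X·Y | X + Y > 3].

55/9

P(X + Y > 3) = 3/4.
Summing XY·P(x,y) over outcomes with X + Y > 3 gives 55/12.
E[X·Y | X + Y > 3] = (55/12) / (3/4) = 55/9.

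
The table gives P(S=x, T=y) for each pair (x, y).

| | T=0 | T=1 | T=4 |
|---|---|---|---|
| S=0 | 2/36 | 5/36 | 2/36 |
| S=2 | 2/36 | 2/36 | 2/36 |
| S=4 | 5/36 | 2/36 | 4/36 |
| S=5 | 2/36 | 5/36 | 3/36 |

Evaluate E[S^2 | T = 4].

P(T = 4) = 11/36.
Σ S^2·P over the event = 0·(2/36) + 4·(2/36) + 16·(4/36) + 25·(3/36) = 49/12.
E[S^2 | T = 4] = (49/12) / (11/36) = 147/11.

147/11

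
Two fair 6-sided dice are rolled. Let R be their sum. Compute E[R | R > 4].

116/15

P(R > 4) = 5/6.
Σ over the event: 5·1/9 + 6·5/36 + 7·1/6 + 8·5/36 + 9·1/9 + 10·1/12 + 11·1/18 + 12·1/36 = 58/9.
E[R | R > 4] = (58/9) / (5/6) = 116/15.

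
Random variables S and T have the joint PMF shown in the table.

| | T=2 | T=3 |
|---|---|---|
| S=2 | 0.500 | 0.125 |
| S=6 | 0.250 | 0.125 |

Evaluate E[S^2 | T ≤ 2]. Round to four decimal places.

P(T ≤ 2) = 0.750.
Summing S^2·P(S=x,T=y) over the conditioning event gives 11.000.
E[S^2 | T ≤ 2] = (11.000) / (0.750) = 14.6667.

14.6667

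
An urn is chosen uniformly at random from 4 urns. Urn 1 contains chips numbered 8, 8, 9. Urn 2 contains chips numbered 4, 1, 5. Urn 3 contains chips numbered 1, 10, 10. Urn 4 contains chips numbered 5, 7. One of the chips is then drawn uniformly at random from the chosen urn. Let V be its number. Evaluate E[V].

37/6

E[V | urn 1] = (8+8+9)/3 = 25/3.
E[V | urn 2] = (4+1+5)/3 = 10/3.
E[V | urn 3] = (1+10+10)/3 = 7.
E[V | urn 4] = (5+7)/2 = 6.
By the law of total expectation,
E[V] = (1/4)·(25/3) + (1/4)·(10/3) + (1/4)·(7) + (1/4)·(6) = 37/6.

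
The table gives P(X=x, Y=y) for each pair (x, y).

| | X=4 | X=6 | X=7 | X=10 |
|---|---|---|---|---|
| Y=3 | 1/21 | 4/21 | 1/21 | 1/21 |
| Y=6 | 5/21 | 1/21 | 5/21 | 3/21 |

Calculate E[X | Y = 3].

45/7

P(Y = 3) = 1/3.
Σ X·P over the event = 4·(1/21) + 6·(4/21) + 7·(1/21) + 10·(1/21) = 15/7.
E[X | Y = 3] = (15/7) / (1/3) = 45/7.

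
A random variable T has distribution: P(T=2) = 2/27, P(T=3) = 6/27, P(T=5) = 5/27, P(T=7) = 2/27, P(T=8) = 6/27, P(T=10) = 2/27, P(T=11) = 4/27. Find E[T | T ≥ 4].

151/19

P(T ≥ 4) = 19/27.
Σ over the event: 5·5/27 + 7·2/27 + 8·2/9 + 10·2/27 + 11·4/27 = 151/27.
E[T | T ≥ 4] = (151/27) / (19/27) = 151/19.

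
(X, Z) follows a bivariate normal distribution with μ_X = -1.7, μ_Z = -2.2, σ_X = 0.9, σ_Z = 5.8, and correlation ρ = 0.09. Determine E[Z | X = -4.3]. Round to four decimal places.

The regression of Z on X has slope ρ·σ_Z/σ_X and passes through (μ_X, μ_Z).
E[Z | X=-4.3] = -2.2 + (0.09)·(5.8/0.9)·(-4.3 − (-1.7)) = -2.2 + (0.58)·(-2.6) = -3.7080.

-3.7080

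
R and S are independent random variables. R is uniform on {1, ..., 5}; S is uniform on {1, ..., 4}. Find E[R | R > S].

P(R > S) = 1/2.
Summing R·P(x,y) over outcomes with R > S gives 2.
E[R | R > S] = (2) / (1/2) = 4.

4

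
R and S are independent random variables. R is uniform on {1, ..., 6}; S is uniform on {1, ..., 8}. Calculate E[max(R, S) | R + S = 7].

P(R + S = 7) = 1/8.
Summing max(R,S)·P(x,y) over outcomes with R + S = 7 gives 5/8.
E[max(R, S) | R + S = 7] = (5/8) / (1/8) = 5.

5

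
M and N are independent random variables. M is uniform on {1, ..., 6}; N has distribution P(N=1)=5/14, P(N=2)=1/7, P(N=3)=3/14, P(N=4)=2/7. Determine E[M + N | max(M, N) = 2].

P(max(M, N) = 2) = 3/28.
Summing (M+N)·P(x,y) over outcomes with max(M, N) = 2 gives 29/84.
E[M + N | max(M, N) = 2] = (29/84) / (3/28) = 29/9.

29/9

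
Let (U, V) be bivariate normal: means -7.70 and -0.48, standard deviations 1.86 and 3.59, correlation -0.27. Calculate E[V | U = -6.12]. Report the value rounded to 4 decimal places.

-1.3034

The regression of V on U has slope ρ·σ_V/σ_U and passes through (μ_U, μ_V).
E[V | U=-6.12] = -0.48 + (-0.27)·(3.59/1.86)·(-6.12 − (-7.70)) = -0.48 + (-0.52113)·(1.58) = -1.3034.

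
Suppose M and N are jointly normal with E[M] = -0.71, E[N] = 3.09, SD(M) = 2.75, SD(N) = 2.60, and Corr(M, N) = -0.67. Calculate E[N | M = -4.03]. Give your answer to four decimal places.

5.1931

E[N | M=x] = μ_N + ρ(σ_N/σ_M)(x − μ_M) for jointly normal variables.
E[N | M=-4.03] = 3.09 + (-0.67)·(2.60/2.75)·(-4.03 − (-0.71)) = 3.09 + (-0.63345)·(-3.32) = 5.1931.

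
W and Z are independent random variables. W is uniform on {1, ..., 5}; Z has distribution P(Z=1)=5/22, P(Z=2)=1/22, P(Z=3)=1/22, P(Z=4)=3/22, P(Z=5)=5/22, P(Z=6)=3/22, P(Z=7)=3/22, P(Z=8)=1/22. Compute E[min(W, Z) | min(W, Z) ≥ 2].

113/34

P(min(W, Z) ≥ 2) = 34/55.
Summing min(W,Z)·P(x,y) over outcomes with min(W, Z) ≥ 2 gives 113/55.
E[min(W, Z) | min(W, Z) ≥ 2] = (113/55) / (34/55) = 113/34.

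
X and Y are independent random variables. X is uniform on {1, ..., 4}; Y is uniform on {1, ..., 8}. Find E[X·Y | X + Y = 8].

Outcomes with X + Y = 8: (1,7), (2,6), (3,5), (4,4), each with probability 1/32.
E[X·Y | X + Y = 8] = (7 + 12 + 15 + 16) / 4 = 25/2.

25/2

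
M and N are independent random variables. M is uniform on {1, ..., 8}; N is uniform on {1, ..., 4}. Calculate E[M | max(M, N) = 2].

5/3

P(max(M, N) = 2) = 3/32.
Summing M·P(x,y) over outcomes with max(M, N) = 2 gives 5/32.
E[M | max(M, N) = 2] = (5/32) / (3/32) = 5/3.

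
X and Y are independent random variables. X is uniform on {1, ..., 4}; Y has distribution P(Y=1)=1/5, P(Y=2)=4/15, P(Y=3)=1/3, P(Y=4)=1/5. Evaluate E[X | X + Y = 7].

P(X + Y = 7) = 2/15.
Summing X·P(x,y) over outcomes with X + Y = 7 gives 29/60.
E[X | X + Y = 7] = (29/60) / (2/15) = 29/8.

29/8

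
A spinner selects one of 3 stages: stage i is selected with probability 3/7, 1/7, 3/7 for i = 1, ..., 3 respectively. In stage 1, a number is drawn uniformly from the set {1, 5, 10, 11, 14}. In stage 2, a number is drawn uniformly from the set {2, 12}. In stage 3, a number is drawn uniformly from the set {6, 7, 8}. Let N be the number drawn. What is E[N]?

E[N | stage 1] = (1+5+10+11+14)/5 = 41/5.
E[N | stage 2] = (2+12)/2 = 7.
E[N | stage 3] = (6+7+8)/3 = 7.
E[N] = (3/7)·(41/5) + (1/7)·(7) + (3/7)·(7) = 263/35.

263/35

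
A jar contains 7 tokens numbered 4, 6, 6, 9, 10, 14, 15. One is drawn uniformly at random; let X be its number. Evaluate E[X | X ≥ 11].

P(X ≥ 11) = 2/7.
Σ over the event: 14·1/7 + 15·1/7 = 29/7.
E[X | X ≥ 11] = (29/7) / (2/7) = 29/2.

29/2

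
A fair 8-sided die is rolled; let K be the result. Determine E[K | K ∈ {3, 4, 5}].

4

P(K ∈ {3, 4, 5}) = 3/8.
Σ over the event: 3·1/8 + 4·1/8 + 5·1/8 = 3/2.
E[K | K ∈ {3, 4, 5}] = (3/2) / (3/8) = 4.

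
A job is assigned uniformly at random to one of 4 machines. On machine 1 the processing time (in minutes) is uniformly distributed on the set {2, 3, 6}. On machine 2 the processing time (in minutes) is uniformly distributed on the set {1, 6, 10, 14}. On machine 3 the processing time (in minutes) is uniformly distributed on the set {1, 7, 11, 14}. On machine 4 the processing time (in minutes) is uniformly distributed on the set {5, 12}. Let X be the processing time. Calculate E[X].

169/24

E[X | machine 1] = (2+3+6)/3 = 11/3.
E[X | machine 2] = (1+6+10+14)/4 = 31/4.
E[X | machine 3] = (1+7+11+14)/4 = 33/4.
E[X | machine 4] = (5+12)/2 = 17/2.
By the law of total expectation,
E[X] = (1/4)·(11/3) + (1/4)·(31/4) + (1/4)·(33/4) + (1/4)·(17/2) = 169/24.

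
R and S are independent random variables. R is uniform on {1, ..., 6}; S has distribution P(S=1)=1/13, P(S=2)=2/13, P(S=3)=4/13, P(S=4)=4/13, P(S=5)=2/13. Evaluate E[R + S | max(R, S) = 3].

74/15

P(max(R, S) = 3) = 5/26.
Summing (R+S)·P(x,y) over outcomes with max(R, S) = 3 gives 37/39.
E[R + S | max(R, S) = 3] = (37/39) / (5/26) = 74/15.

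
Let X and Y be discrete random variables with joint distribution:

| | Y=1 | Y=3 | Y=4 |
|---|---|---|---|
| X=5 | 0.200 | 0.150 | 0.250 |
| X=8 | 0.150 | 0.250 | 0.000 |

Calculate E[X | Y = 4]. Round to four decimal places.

P(Y = 4) = 0.250.
Σ X·P over the event = 5·(0.250) = 1.250.
E[X | Y = 4] = (1.250) / (0.250) = 5.0000.

5.0000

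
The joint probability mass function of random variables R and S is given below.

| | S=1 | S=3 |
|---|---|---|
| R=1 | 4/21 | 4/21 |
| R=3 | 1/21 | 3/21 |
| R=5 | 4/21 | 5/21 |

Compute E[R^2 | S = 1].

113/9

P(S = 1) = 3/7.
Σ R^2·P over the event = 1·(4/21) + 9·(1/21) + 25·(4/21) = 113/21.
E[R^2 | S = 1] = (113/21) / (3/7) = 113/9.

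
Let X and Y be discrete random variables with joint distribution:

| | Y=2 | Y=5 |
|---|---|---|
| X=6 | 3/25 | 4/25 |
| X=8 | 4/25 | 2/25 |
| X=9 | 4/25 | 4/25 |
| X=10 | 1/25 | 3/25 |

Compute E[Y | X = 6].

P(X = 6) = 7/25.
Summing Y·P(X=x,Y=y) over the conditioning event gives 26/25.
E[Y | X = 6] = (26/25) / (7/25) = 26/7.

26/7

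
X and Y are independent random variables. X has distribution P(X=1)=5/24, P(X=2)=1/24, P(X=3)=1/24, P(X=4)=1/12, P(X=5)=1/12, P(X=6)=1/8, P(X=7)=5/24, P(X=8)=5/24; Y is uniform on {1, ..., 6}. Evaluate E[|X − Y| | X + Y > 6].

P(X + Y > 6) = 53/72.
Summing |X−Y|·P(x,y) over outcomes with X + Y > 6 gives 115/48.
E[|X − Y| | X + Y > 6] = (115/48) / (53/72) = 345/106.

345/106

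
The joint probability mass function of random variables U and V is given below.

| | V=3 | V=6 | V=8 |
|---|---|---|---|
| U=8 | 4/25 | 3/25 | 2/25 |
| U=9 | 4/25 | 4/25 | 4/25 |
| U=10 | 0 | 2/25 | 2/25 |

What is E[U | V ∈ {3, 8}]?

35/4

P(V ∈ {3, 8}) = 16/25.
Σ U·P over the event = 8·(4/25) + 8·(2/25) + 9·(4/25) + 9·(4/25) + 10·(2/25) = 28/5.
E[U | V ∈ {3, 8}] = (28/5) / (16/25) = 35/4.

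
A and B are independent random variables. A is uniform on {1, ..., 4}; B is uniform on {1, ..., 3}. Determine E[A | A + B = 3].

3/2

Outcomes with A + B = 3: (1,2), (2,1), each with probability 1/12.
E[A | A + B = 3] = (1 + 2) / 2 = 3/2.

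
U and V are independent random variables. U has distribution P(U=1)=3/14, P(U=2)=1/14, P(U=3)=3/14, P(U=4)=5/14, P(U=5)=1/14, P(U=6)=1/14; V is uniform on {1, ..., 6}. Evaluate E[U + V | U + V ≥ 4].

P(U + V ≥ 4) = 11/12.
Summing (U+V)·P(x,y) over outcomes with U + V ≥ 4 gives 13/2.
E[U + V | U + V ≥ 4] = (13/2) / (11/12) = 78/11.

78/11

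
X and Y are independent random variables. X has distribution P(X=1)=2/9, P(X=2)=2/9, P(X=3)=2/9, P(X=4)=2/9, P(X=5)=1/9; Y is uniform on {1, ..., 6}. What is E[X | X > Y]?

15/4

P(X > Y) = 8/27.
Summing X·P(x,y) over outcomes with X > Y gives 10/9.
E[X | X > Y] = (10/9) / (8/27) = 15/4.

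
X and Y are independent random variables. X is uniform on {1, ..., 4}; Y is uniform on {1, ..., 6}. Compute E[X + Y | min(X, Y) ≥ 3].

8

Outcomes with min(X, Y) ≥ 3: (3,3), (3,4), (3,5), (3,6), (4,3), (4,4), (4,5), (4,6), each with probability 1/24.
E[X + Y | min(X, Y) ≥ 3] = (6 + 7 + 8 + 9 + 7 + 8 + 9 + 10) / 8 = 8.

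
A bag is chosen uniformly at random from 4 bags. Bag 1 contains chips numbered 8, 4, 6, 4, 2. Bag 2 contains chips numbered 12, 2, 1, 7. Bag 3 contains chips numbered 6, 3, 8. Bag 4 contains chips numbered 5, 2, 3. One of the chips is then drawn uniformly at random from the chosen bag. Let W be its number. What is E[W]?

E[W | bag 1] = (8+4+6+4+2)/5 = 24/5.
E[W | bag 2] = (12+2+1+7)/4 = 11/2.
E[W | bag 3] = (6+3+8)/3 = 17/3.
E[W | bag 4] = (5+2+3)/3 = 10/3.
E[W] = (1/4)·(24/5) + (1/4)·(11/2) + (1/4)·(17/3) + (1/4)·(10/3) = 193/40.

193/40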